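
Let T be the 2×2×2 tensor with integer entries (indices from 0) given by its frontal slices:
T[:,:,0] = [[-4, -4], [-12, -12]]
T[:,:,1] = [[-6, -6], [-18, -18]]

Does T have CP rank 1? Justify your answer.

The mode-1 fibre T[:,0,0] = [-4, -12] gives a = (1, 3) (primitive direction); the mode-2 fibre T[0,:,0] = [-4, -4] gives b = (1, 1); then c[k] = T[0,0,k] / (a[0]·b[0]) = [-4, -6] / 1 = (-4, -6).
Expanding (1, 3) ⊗ (1, 1) ⊗ (-4, -6) reproduces all 8 entries of T, so T = (1, 3) ⊗ (1, 1) ⊗ (-4, -6) and rank(T) ≤ 1.
Equivalently every frontal slice T[:,:,k] is c[k] times the rank-1 matrix (1, 3) ⊗ (1, 1). So T has rank 1 (it is nonzero).

Yes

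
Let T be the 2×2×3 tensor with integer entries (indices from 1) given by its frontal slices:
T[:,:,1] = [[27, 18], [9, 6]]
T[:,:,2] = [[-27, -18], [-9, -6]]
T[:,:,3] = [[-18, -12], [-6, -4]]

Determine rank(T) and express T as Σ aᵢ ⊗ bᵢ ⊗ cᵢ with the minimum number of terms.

rank(T) = 1

Lower bound: T ≠ 0 (e.g. T[1,1,1] = 27), so rank(T) ≥ 1.
Upper bound: the mode-1 fibre T[:,1,1] = [27, 9] gives a = [3, 1] (primitive direction); the mode-2 fibre T[1,:,1] = [27, 18] gives b = [3, 2]; then c[k] = T[1,1,k] / (a[1]·b[1]) = [27, -27, -18] / 9 = [3, -3, -2].
Expanding [3, 1] ⊗ [3, 2] ⊗ [3, -3, -2] reproduces all 12 entries of T, so T = [3, 1] ⊗ [3, 2] ⊗ [3, -3, -2] and rank(T) ≤ 1.
These bounds meet, so rank(T) = 1.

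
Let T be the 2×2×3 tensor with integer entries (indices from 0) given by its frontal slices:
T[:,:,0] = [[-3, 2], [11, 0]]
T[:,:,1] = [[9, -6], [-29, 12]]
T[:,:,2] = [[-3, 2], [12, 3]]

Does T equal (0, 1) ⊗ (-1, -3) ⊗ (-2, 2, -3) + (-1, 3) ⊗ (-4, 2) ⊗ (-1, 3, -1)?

No

Reconstruct entry (0,0,0) from the claimed factors: Σₗ aₗ[0]bₗ[0]cₗ[0] = (0)·(-1)·(-2) + (-1)·(-4)·(-1) = -4, but T[0,0,0] = -3. The claim is false.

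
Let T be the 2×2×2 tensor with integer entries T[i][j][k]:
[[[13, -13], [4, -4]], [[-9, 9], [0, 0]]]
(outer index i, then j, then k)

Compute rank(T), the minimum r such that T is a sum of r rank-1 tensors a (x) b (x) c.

2

Lower bound: the mode-1 unfolding of T (rows indexed by i, columns by (j,k) = (0,0), (0,1), (1,0), (1,1)) is [[13, -13, 4, -4], [-9, 9, 0, 0]].
There the 2×2 minor on rows i ∈ {0, 1}, columns (j,k) ∈ {(0,0), (1,0)} is det [[13, 4], [-9, 0]] = 36 ≠ 0, so this unfolding has rank ≥ 2; CP rank is at least every unfolding rank, so rank(T) ≥ 2. (Unfolding ranks only ever bound the CP rank from below — rank(T) can be strictly larger than all of them — so the matching upper bound has to come from an explicit 2-term decomposition.)
Upper bound — finding two terms. Every mode-3 slice of T is a multiple of one matrix: T[:,:,k] = c[k]·M with c = (1, -1) and M = [[13, 4], [-9, 0]] (rows indexed by i, columns by j). So it suffices to write M as a sum of two rank-1 matrices.
Splitting M by its rows (i = 0, 1), M = (1, 0)(13, 4)ᵀ + (0, 1)(-9, 0)ᵀ.
Hence T = (1, 0) (x) (13, 4) (x) (1, -1) + (0, 1) (x) (-9, 0) (x) (1, -1), so rank(T) ≤ 2.
These bounds meet, so rank(T) = 2.
Check entry T[1,0,0] = -9: (0)·(13)·(1) + (1)·(-9)·(1) = -9.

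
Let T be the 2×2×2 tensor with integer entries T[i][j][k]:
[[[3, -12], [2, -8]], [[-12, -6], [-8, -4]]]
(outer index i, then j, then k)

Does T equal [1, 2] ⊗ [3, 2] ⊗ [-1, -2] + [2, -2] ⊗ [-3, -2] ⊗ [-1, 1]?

Yes

Reconstruct entrywise from the claimed factors. For example, T[0,0,0] = 3 and Σₗ aₗ[0]bₗ[0]cₗ[0] = (1)·(3)·(-1) + (2)·(-3)·(-1) = 3; checking all 8 entries, every one matches. The claim holds.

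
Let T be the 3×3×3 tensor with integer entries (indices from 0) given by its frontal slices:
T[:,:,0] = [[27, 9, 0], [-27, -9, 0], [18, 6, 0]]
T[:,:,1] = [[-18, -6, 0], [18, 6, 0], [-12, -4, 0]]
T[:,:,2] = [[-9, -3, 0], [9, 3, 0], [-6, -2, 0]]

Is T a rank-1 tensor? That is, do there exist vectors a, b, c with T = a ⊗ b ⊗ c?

Yes

If T = a ⊗ b ⊗ c then every fibre of T is a multiple of the corresponding factor, so read the factors off the fibres through the nonzero entry T[0,0,0] = 27.
The mode-1 fibre T[:,0,0] = [27, -27, 18] gives a = [3, -3, 2] (primitive direction); the mode-2 fibre T[0,:,0] = [27, 9, 0] gives b = [3, 1, 0]; then c[k] = T[0,0,k] / (a[0]·b[0]) = [27, -18, -9] / 9 = [3, -2, -1].
Expanding [3, -3, 2] ⊗ [3, 1, 0] ⊗ [3, -2, -1] reproduces all 27 entries of T, so T = [3, -3, 2] ⊗ [3, 1, 0] ⊗ [3, -2, -1] and rank(T) ≤ 1.
Equivalently every frontal slice T[:,:,k] is c[k] times the rank-1 matrix [3, -3, 2] ⊗ [3, 1, 0]. So T has rank 1 (it is nonzero).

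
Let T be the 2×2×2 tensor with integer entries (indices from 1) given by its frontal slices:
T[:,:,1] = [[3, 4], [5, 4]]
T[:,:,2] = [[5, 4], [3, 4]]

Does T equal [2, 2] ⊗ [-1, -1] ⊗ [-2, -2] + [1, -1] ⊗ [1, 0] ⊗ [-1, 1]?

Reconstruct entrywise from the claimed factors. For example, T[1,1,1] = 3 and Σₗ aₗ[1]bₗ[1]cₗ[1] = (2)·(-1)·(-2) + (1)·(1)·(-1) = 3; checking all 8 entries, every one matches. The claim holds.

Yes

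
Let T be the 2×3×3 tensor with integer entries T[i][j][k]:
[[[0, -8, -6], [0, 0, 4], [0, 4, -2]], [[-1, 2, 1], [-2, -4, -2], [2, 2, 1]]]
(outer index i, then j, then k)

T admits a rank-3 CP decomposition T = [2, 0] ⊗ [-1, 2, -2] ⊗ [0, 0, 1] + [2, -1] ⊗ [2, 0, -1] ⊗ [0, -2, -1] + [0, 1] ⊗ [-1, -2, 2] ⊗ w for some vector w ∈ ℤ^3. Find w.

w = [1, 2, 1]

Subtract the known terms from T to get the rank-1 residual R = [0, 1] ⊗ [-1, -2, 2] ⊗ w, so R[i,j,k] = a[i]·b[j]·w[k]. Pick indices with nonzero a[1]·b[0] = (1)·(-1) = -1. Only the fibre through (1,0,·) is needed: R[1,0,:] = T[1,0,:] − Σₗ aₗ[1]bₗ[0]cₗ = [-1, 2, 1] − (0)·(-1)·[0, 0, 1] − (-1)·(2)·[0, -2, -1] = [-1, -2, -1]. Then w[k] = R[1,0,k] / -1 for each k, giving w = [-1, -2, -1] / -1 = [1, 2, 1].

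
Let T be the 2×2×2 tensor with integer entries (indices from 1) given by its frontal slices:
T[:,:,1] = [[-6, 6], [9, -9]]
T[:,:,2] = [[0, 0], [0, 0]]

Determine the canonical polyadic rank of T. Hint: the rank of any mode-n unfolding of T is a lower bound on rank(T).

Lower bound: T ≠ 0 (e.g. T[1,1,1] = -6), so rank(T) ≥ 1.
Upper bound: if T = a ⊗ b ⊗ c then every fibre of T is a multiple of the corresponding factor, so read the factors off the fibres through the nonzero entry T[1,1,1] = -6.
The mode-1 fibre T[:,1,1] = [-6, 9] gives a = [2, -3] (primitive direction); the mode-2 fibre T[1,:,1] = [-6, 6] gives b = [1, -1]; then c[k] = T[1,1,k] / (a[1]·b[1]) = [-6, 0] / 2 = [-3, 0].
Expanding [2, -3] ⊗ [1, -1] ⊗ [-3, 0] reproduces all 8 entries of T, so T = [2, -3] ⊗ [1, -1] ⊗ [-3, 0] and rank(T) ≤ 1.
These bounds meet, so rank(T) = 1.

1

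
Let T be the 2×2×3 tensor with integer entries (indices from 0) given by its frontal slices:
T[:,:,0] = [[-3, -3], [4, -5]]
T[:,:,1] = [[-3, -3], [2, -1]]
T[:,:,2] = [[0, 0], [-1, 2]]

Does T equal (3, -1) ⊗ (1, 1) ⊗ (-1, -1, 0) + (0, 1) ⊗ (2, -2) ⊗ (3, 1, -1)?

No

Reconstruct entry (1,0,0) from the claimed factors: Σₗ aₗ[1]bₗ[0]cₗ[0] = (-1)·(1)·(-1) + (1)·(2)·(3) = 7, but T[1,0,0] = 4. The claim is false.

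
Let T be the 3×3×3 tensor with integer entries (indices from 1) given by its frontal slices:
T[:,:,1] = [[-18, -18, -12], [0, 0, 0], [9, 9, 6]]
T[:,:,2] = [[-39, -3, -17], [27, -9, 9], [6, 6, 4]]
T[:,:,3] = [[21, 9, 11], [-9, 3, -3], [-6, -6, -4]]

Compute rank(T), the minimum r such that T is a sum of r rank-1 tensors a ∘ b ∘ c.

Lower bound: the mode-1 unfolding of T (rows indexed by i, columns by (j,k) = (1,1), (1,2), (1,3), (2,1), (2,2), (2,3), (3,1), (3,2), (3,3)) is [[-18, -39, 21, -18, -3, 9, -12, -17, 11], [0, 27, -9, 0, -9, 3, 0, 9, -3], [9, 6, -6, 9, 6, -6, 6, 4, -4]].
There the 2×2 minor on rows i ∈ {1, 2}, columns (j,k) ∈ {(1,1), (1,2)} is det [[-18, -39], [0, 27]] = -486 ≠ 0, so this unfolding has rank ≥ 2; CP rank is at least every unfolding rank, so rank(T) ≥ 2. (Unfolding ranks only ever bound the CP rank from below — rank(T) can be strictly larger than all of them — so the matching upper bound has to come from an explicit 2-term decomposition.)
Upper bound — finding two terms. Write S_k = T[:,:,k] for the frontal slices: S₁ = [[-18, -18, -12], [0, 0, 0], [9, 9, 6]], S₂ = [[-39, -3, -17], [27, -9, 9], [6, 6, 4]], S₃ = [[21, 9, 11], [-9, 3, -3], [-6, -6, -4]].
If T = a₁ ∘ b₁ ∘ c₁ + a₂ ∘ b₂ ∘ c₂ then each S_k = c₁[k]·a₁b₁ᵀ + c₂[k]·a₂b₂ᵀ. S₁ and S₂ are linearly independent, so a₁b₁ᵀ and a₂b₂ᵀ must span the same plane of matrices: they are the rank-1 matrices of the form x·S₁ + y·S₂.
The 2×2 minor of x·S₁ + y·S₂ on rows {1,2}, columns {1,2} is 648·xy + 432·y² = 216·(3·x + 2·y)(y), vanishing at (x:y) = (2:-3) and (1:0).
M₁ = 2·S₁ − 3·S₂ = [[81, -27, 27], [-81, 27, -27], [0, 0, 0]] = 27·(1, -1, 0)(3, -1, 1)ᵀ and M₂ = S₁ = [[-18, -18, -12], [0, 0, 0], [9, 9, 6]] = (-3)·(2, 0, -1)(3, 3, 2)ᵀ, so take a₁ = (1, -1, 0), b₁ = (3, -1, 1), a₂ = (2, 0, -1), b₂ = (3, 3, 2).
Each slice is an integer combination of E₁ = a₁b₁ᵀ and E₂ = a₂b₂ᵀ: S₁ = −3·E₂, S₂ = −9·E₁ − 2·E₂, S₃ = 3·E₁ + 2·E₂; reading off coefficients, c₁ = (0, -9, 3) and c₂ = (-3, -2, 2).
Hence T = (1, -1, 0) ∘ (3, -1, 1) ∘ (0, -9, 3) + (2, 0, -1) ∘ (3, 3, 2) ∘ (-3, -2, 2), so rank(T) ≤ 2.
These bounds meet, so rank(T) = 2.

2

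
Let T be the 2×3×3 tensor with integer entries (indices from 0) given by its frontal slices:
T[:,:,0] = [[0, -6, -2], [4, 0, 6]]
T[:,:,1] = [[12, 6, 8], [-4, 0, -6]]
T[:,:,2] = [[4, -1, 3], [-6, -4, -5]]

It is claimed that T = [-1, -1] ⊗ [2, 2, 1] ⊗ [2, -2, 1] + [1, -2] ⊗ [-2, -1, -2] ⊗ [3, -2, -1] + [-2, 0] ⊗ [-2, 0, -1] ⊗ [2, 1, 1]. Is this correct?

No

Reconstruct entry (0,0,0) from the claimed factors: Σₗ aₗ[0]bₗ[0]cₗ[0] = (-1)·(2)·(2) + (1)·(-2)·(3) + (-2)·(-2)·(2) = -2, but T[0,0,0] = 0. The claim is false.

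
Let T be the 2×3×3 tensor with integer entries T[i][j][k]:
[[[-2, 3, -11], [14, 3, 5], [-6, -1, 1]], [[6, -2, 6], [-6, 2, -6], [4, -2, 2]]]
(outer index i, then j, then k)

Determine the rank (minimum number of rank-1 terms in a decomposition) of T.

Lower bound: the mode-2 unfolding of T (rows indexed by j, columns by (i,k) = (0,0), (0,1), (0,2), (1,0), (1,1), (1,2)) is [[-2, 3, -11, 6, -2, 6], [14, 3, 5, -6, 2, -6], [-6, -1, 1, 4, -2, 2]].
There the 3×3 minor on rows j ∈ {0, 1, 2}, columns (i,k) ∈ {(0,0), (0,1), (0,2)} is det [[-2, 3, -11], [14, 3, 5], [-6, -1, 1]] = -192 ≠ 0, so this unfolding has rank ≥ 3; CP rank is at least every unfolding rank, so rank(T) ≥ 3. (This is only a lower bound: in general the CP rank may exceed every unfolding rank, so we still need to exhibit 3 rank-1 terms summing to T.)
Upper bound: T is a sum of 3 rank-1 terms, T = (1, -2) ∘ (1, -1, 1) ∘ (-2, 1, -1) + (1, 0) ∘ (1, 2, -1) ∘ (4, 2, -2) + (2, -1) ∘ (1, -1, 0) ∘ (-2, 0, -4) (one valid choice — decompositions are not unique — normalised so each a, b is primitive with positive first nonzero entry; check it by expanding all entries), so rank(T) ≤ 3.
These bounds meet, so rank(T) = 3.

3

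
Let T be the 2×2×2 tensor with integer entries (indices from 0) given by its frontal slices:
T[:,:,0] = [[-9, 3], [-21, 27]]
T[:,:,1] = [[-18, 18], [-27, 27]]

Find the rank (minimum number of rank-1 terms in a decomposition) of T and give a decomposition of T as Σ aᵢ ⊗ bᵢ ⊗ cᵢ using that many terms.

Lower bound: the mode-3 unfolding of T (rows indexed by k, columns by (i,j) = (0,0), (0,1), (1,0), (1,1)) is [[-9, 3, -21, 27], [-18, 18, -27, 27]].
There the 2×2 minor on rows k ∈ {0, 1}, columns (i,j) ∈ {(0,0), (0,1)} is det [[-9, 3], [-18, 18]] = -108 ≠ 0, so this unfolding has rank ≥ 2; CP rank is at least every unfolding rank, so rank(T) ≥ 2. (Unfolding ranks only ever bound the CP rank from below — rank(T) can be strictly larger than all of them — so the matching upper bound has to come from an explicit 2-term decomposition.)
Upper bound — finding two terms. Write S_k = T[:,:,k] for the frontal slices: S₀ = [[-9, 3], [-21, 27]], S₁ = [[-18, 18], [-27, 27]].
If T = a₁ ⊗ b₁ ⊗ c₁ + a₂ ⊗ b₂ ⊗ c₂ then each S_k = c₁[k]·a₁b₁ᵀ + c₂[k]·a₂b₂ᵀ. S₀ and S₁ are linearly independent, so a₁b₁ᵀ and a₂b₂ᵀ must span the same plane of matrices: they are the rank-1 matrices of the form x·S₀ + y·S₁.
det(x·S₀ + y·S₁) is −180·x² − 270·xy = (-90)·(2·x + 3·y)(x), vanishing at (x:y) = (3:-2) and (0:1).
M₁ = 3·S₀ − 2·S₁ = [[9, -27], [-9, 27]] = 9·[1, -1][1, -3]ᵀ and M₂ = S₁ = [[-18, 18], [-27, 27]] = (-9)·[2, 3][1, -1]ᵀ, so take a₁ = [1, -1], b₁ = [1, -3], a₂ = [2, 3], b₂ = [1, -1].
Each slice is an integer combination of E₁ = a₁b₁ᵀ and E₂ = a₂b₂ᵀ: S₀ = 3·E₁ − 6·E₂, S₁ = −9·E₂; reading off coefficients, c₁ = [3, 0] and c₂ = [-6, -9].
Hence T = [1, -1] ⊗ [1, -3] ⊗ [3, 0] + [2, 3] ⊗ [1, -1] ⊗ [-6, -9], so rank(T) ≤ 2.
These bounds meet, so rank(T) = 2.
Check entry T[0,1,1] = 18: (1)·(-3)·(0) + (2)·(-1)·(-9) = 18.

rank(T) = 2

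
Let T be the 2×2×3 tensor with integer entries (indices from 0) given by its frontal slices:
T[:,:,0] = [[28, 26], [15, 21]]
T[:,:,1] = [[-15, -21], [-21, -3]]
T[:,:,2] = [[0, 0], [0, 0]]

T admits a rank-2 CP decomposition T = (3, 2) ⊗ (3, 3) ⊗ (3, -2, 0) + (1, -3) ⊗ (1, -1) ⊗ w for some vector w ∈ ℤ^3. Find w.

Subtract the known terms from T to get the rank-1 residual R = (1, -3) ⊗ (1, -1) ⊗ w, so R[i,j,k] = a[i]·b[j]·w[k]. Pick indices with nonzero a[0]·b[0] = (1)·(1) = 1. Only the fibre through (0,0,·) is needed: R[0,0,:] = T[0,0,:] − Σₗ aₗ[0]bₗ[0]cₗ = [28, -15, 0] − (3)·(3)·(3, -2, 0) = [1, 3, 0]. Then w[k] = R[0,0,k] / 1 for each k, giving w = [1, 3, 0] / 1 = (1, 3, 0).

w = (1, 3, 0)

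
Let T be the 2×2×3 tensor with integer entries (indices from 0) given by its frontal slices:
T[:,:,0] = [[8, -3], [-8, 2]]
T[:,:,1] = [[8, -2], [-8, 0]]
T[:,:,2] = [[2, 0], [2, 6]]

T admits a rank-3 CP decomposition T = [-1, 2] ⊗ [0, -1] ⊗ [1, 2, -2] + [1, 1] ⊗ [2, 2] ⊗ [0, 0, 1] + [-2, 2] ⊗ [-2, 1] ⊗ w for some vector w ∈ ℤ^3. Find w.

Subtract the known terms from T to get the rank-1 residual R = [-2, 2] ⊗ [-2, 1] ⊗ w, so R[i,j,k] = a[i]·b[j]·w[k]. Pick indices with nonzero a[0]·b[0] = (-2)·(-2) = 4. Only the fibre through (0,0,·) is needed: R[0,0,:] = T[0,0,:] − Σₗ aₗ[0]bₗ[0]cₗ = [8, 8, 2] − (-1)·(0)·[1, 2, -2] − (1)·(2)·[0, 0, 1] = [8, 8, 0]. Then w[k] = R[0,0,k] / 4 for each k, giving w = [8, 8, 0] / 4 = [2, 2, 0].

w = [2, 2, 0]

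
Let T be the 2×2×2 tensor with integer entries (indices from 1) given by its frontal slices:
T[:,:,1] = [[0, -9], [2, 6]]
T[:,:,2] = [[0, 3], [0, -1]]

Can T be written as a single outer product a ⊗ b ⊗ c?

No

The mode-2 unfolding of T (rows indexed by j, columns by (i,k) = (1,1), (1,2), (2,1), (2,2)) is [[0, 0, 2, 0], [-9, 3, 6, -1]].
There the 2×2 minor on rows j ∈ {1, 2}, columns (i,k) ∈ {(1,1), (2,1)} is det [[0, 2], [-9, 6]] = 18 ≠ 0, so this unfolding has rank ≥ 2; CP rank is at least every unfolding rank, so rank(T) ≥ 2.
In particular rank(T) ≥ 2 > 1, so T is not rank-1.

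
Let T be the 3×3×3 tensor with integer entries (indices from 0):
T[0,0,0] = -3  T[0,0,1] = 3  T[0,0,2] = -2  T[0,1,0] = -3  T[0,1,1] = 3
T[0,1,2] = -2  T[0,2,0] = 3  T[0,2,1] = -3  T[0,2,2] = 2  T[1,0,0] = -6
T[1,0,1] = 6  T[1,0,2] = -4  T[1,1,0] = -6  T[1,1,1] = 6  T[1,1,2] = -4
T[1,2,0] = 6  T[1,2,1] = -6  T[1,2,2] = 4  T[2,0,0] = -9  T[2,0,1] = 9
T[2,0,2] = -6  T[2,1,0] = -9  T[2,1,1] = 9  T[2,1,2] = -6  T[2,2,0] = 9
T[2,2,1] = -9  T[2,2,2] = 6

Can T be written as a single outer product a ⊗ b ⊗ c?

Yes

The mode-1 fibre T[:,0,0] = [-3, -6, -9] gives a = [1, 2, 3] (primitive direction); the mode-2 fibre T[0,:,0] = [-3, -3, 3] gives b = [1, 1, -1]; then c[k] = T[0,0,k] / (a[0]·b[0]) = [-3, 3, -2] / 1 = [-3, 3, -2].
Expanding [1, 2, 3] ⊗ [1, 1, -1] ⊗ [-3, 3, -2] reproduces all 27 entries of T, so T = [1, 2, 3] ⊗ [1, 1, -1] ⊗ [-3, 3, -2] and rank(T) ≤ 1.
Equivalently every frontal slice T[:,:,k] is c[k] times the rank-1 matrix [1, 2, 3] ⊗ [1, 1, -1]. So T has rank 1 (it is nonzero).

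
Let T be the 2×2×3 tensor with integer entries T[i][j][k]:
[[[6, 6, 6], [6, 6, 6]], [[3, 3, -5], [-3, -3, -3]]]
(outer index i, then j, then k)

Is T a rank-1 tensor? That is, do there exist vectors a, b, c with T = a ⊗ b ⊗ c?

No

The mode-3 unfolding of T (rows indexed by k, columns by (i,j) = (0,0), (0,1), (1,0), (1,1)) is [[6, 6, 3, -3], [6, 6, 3, -3], [6, 6, -5, -3]].
There the 2×2 minor on rows k ∈ {0, 2}, columns (i,j) ∈ {(0,0), (1,0)} is det [[6, 3], [6, -5]] = -48 ≠ 0, so this unfolding has rank ≥ 2; CP rank is at least every unfolding rank, so rank(T) ≥ 2.
In particular rank(T) ≥ 2 > 1, so T is not rank-1.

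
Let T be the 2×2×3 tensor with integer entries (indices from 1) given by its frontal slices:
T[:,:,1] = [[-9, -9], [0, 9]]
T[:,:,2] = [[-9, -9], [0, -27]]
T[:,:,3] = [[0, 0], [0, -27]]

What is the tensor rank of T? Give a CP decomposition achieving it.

Lower bound: the mode-1 unfolding of T (rows indexed by i, columns by (j,k) = (1,1), (1,2), (1,3), (2,1), (2,2), (2,3)) is [[-9, -9, 0, -9, -9, 0], [0, 0, 0, 9, -27, -27]].
There the 2×2 minor on rows i ∈ {1, 2}, columns (j,k) ∈ {(1,1), (2,1)} is det [[-9, -9], [0, 9]] = -81 ≠ 0, so this unfolding has rank ≥ 2; CP rank is at least every unfolding rank, so rank(T) ≥ 2. (Unfolding ranks only ever bound the CP rank from below — rank(T) can be strictly larger than all of them — so the matching upper bound has to come from an explicit 2-term decomposition.)
Upper bound — finding two terms. Write S_k = T[:,:,k] for the frontal slices: S₁ = [[-9, -9], [0, 9]], S₂ = [[-9, -9], [0, -27]], S₃ = [[0, 0], [0, -27]].
If T = a₁ ⊗ b₁ ⊗ c₁ + a₂ ⊗ b₂ ⊗ c₂ then each S_k = c₁[k]·a₁b₁ᵀ + c₂[k]·a₂b₂ᵀ. S₁ and S₂ are linearly independent, so a₁b₁ᵀ and a₂b₂ᵀ must span the same plane of matrices: they are the rank-1 matrices of the form x·S₁ + y·S₂.
det(x·S₁ + y·S₂) is −81·x² + 162·xy + 243·y² = (-81)·(x − 3·y)(x + y), vanishing at (x:y) = (3:1) and (1:-1).
M₁ = 3·S₁ + S₂ = [[-36, -36], [0, 0]] = (-36)·(1, 0)(1, 1)ᵀ and M₂ = S₁ − S₂ = [[0, 0], [0, 36]] = 36·(0, 1)(0, 1)ᵀ, so take a₁ = (1, 0), b₁ = (1, 1), a₂ = (0, 1), b₂ = (0, 1).
Each slice is an integer combination of E₁ = a₁b₁ᵀ and E₂ = a₂b₂ᵀ: S₁ = −9·E₁ + 9·E₂, S₂ = −9·E₁ − 27·E₂, S₃ = −27·E₂; reading off coefficients, c₁ = (-9, -9, 0) and c₂ = (9, -27, -27).
Hence T = (1, 0) ⊗ (1, 1) ⊗ (-9, -9, 0) + (0, 1) ⊗ (0, 1) ⊗ (9, -27, -27), so rank(T) ≤ 2.
These bounds meet, so rank(T) = 2.
Check entry T[2,2,3] = -27: (0)·(1)·(0) + (1)·(1)·(-27) = -27.

rank(T) = 2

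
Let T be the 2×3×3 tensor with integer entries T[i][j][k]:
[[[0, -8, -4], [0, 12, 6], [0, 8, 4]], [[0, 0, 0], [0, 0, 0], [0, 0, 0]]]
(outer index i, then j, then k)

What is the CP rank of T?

1

Lower bound: T ≠ 0 (e.g. T[0,0,1] = -8), so rank(T) ≥ 1.
Upper bound: if T = a (x) b (x) c then every fibre of T is a multiple of the corresponding factor, so read the factors off the fibres through the nonzero entry T[0,0,1] = -8.
The mode-1 fibre T[:,0,1] = [-8, 0] gives a = [1, 0] (primitive direction); the mode-2 fibre T[0,:,1] = [-8, 12, 8] gives b = [2, -3, -2]; then c[k] = T[0,0,k] / (a[0]·b[0]) = [0, -8, -4] / 2 = [0, -4, -2].
Expanding [1, 0] (x) [2, -3, -2] (x) [0, -4, -2] reproduces all 18 entries of T, so T = [1, 0] (x) [2, -3, -2] (x) [0, -4, -2] and rank(T) ≤ 1.
These bounds meet, so rank(T) = 1.
Check entry T[0,0,1] = -8: (1)·(2)·(-4) = -8.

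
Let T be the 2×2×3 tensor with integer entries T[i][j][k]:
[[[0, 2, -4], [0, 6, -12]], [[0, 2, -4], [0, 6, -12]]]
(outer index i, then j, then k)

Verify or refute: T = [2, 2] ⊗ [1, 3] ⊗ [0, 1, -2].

Yes

Reconstruct entrywise from the claimed factors. For example, T[0,0,1] = 2 and Σₗ aₗ[0]bₗ[0]cₗ[1] = (2)·(1)·(1) = 2; checking all 12 entries, every one matches. The claim holds.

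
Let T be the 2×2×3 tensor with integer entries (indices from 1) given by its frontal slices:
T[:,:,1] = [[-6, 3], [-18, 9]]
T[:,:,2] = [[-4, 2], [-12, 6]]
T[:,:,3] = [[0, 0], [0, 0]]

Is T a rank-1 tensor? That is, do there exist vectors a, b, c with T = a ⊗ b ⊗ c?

The mode-1 fibre T[:,1,1] = [-6, -18] gives a = (1, 3) (primitive direction); the mode-2 fibre T[1,:,1] = [-6, 3] gives b = (2, -1); then c[k] = T[1,1,k] / (a[1]·b[1]) = [-6, -4, 0] / 2 = (-3, -2, 0).
Expanding (1, 3) ⊗ (2, -1) ⊗ (-3, -2, 0) reproduces all 12 entries of T, so T = (1, 3) ⊗ (2, -1) ⊗ (-3, -2, 0) and rank(T) ≤ 1.
Equivalently every frontal slice T[:,:,k] is c[k] times the rank-1 matrix (1, 3) ⊗ (2, -1). So T has rank 1 (it is nonzero).

Yes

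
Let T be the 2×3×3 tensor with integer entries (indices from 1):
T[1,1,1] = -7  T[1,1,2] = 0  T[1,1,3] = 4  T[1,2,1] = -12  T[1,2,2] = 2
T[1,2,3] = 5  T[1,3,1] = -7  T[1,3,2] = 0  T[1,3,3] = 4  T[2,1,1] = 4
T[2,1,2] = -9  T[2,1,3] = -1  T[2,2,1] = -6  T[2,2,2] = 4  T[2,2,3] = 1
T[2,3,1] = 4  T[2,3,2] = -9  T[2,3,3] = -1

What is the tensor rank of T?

3

Lower bound: the mode-3 unfolding of T (rows indexed by k, columns by (i,j) = (1,1), (1,2), (1,3), (2,1), (2,2), (2,3)) is [[-7, -12, -7, 4, -6, 4], [0, 2, 0, -9, 4, -9], [4, 5, 4, -1, 1, -1]].
There the 3×3 minor on rows k ∈ {1, 2, 3}, columns (i,j) ∈ {(1,1), (1,2), (2,1)} is det [[-7, -12, 4], [0, 2, -9], [4, 5, -1]] = 99 ≠ 0, so this unfolding has rank ≥ 3; CP rank is at least every unfolding rank, so rank(T) ≥ 3. (Flattening ranks never certify an upper bound on CP rank; for that we must actually write T with 3 rank-1 terms.)
Upper bound: T is a sum of 3 rank-1 terms, T = [1, -1] ⊗ [2, 1, 2] ⊗ [-2, 2, 1] + [1, 2] ⊗ [1, -2, 1] ⊗ [1, -2, 0] + [2, 1] ⊗ [1, 2, 1] ⊗ [-2, -1, 1] (one valid choice — decompositions are not unique — normalised so each a, b is primitive with positive first nonzero entry; check it by expanding all entries), so rank(T) ≤ 3.
These bounds meet, so rank(T) = 3.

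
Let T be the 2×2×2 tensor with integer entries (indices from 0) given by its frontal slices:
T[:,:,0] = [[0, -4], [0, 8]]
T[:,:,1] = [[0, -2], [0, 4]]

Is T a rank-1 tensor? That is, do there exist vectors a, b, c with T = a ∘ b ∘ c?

If T = a ∘ b ∘ c then every fibre of T is a multiple of the corresponding factor, so read the factors off the fibres through the nonzero entry T[0,1,0] = -4.
The mode-1 fibre T[:,1,0] = [-4, 8] gives a = (1, -2) (primitive direction); the mode-2 fibre T[0,:,0] = [0, -4] gives b = (0, 1); then c[k] = T[0,1,k] / (a[0]·b[1]) = [-4, -2] / 1 = (-4, -2).
Expanding (1, -2) ∘ (0, 1) ∘ (-4, -2) reproduces all 8 entries of T, so T = (1, -2) ∘ (0, 1) ∘ (-4, -2) and rank(T) ≤ 1.
Equivalently every frontal slice T[:,:,k] is c[k] times the rank-1 matrix (1, -2) ∘ (0, 1). So T has rank 1 (it is nonzero).

Yes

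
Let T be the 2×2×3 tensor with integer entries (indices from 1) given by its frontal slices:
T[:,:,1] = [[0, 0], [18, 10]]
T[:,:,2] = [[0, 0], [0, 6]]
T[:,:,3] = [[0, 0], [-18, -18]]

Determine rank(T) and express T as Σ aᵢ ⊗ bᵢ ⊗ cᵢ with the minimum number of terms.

Lower bound: in the mode-2 unfolding of T (rows indexed by j, columns by (i,k)) the 2×2 minor on rows j ∈ {1, 2}, columns (i,k) ∈ {(2,1), (2,2)} is det [[18, 0], [10, 6]] = 108 ≠ 0, so that unfolding has rank ≥ 2 and hence rank(T) ≥ 2 (CP rank is at least every unfolding rank, though it can be larger).
Upper bound: T[i,:,:] = a[i]·M for every slice, with a = (0, 1) and M = [[18, 0, -18], [10, 6, -18]] (rows j, columns k).
Splitting M by its rows (j = 1, 2), M = (1, 0)(18, 0, -18)ᵀ + (0, 1)(10, 6, -18)ᵀ.
Hence T = (0, 1) ⊗ (1, 0) ⊗ (18, 0, -18) + (0, 1) ⊗ (0, 1) ⊗ (10, 6, -18), so rank(T) ≤ 2.
These bounds meet, so rank(T) = 2.

rank(T) = 2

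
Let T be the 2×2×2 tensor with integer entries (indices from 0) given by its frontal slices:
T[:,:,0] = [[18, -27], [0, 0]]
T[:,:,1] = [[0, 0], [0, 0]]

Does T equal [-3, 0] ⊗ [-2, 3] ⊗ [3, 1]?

Reconstruct entry (0,0,1) from the claimed factors: Σₗ aₗ[0]bₗ[0]cₗ[1] = (-3)·(-2)·(1) = 6, but T[0,0,1] = 0. The claim is false.

No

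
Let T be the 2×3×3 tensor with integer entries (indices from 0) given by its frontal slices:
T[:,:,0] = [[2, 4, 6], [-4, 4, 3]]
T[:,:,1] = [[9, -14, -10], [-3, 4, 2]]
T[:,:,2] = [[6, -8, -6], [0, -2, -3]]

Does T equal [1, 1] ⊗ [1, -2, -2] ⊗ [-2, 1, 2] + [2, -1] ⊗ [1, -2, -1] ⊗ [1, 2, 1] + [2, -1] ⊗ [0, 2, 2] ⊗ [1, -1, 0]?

Reconstruct entry (0,0,0) from the claimed factors: Σₗ aₗ[0]bₗ[0]cₗ[0] = (1)·(1)·(-2) + (2)·(1)·(1) + (2)·(0)·(1) = 0, but T[0,0,0] = 2. The claim is false.

No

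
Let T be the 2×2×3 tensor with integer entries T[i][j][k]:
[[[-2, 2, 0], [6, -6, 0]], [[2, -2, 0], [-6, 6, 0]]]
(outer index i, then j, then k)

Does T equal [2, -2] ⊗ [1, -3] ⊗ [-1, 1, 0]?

Yes

Reconstruct entrywise from the claimed factors. For example, T[0,0,1] = 2 and Σₗ aₗ[0]bₗ[0]cₗ[1] = (2)·(1)·(1) = 2; checking all 12 entries, every one matches. The claim holds.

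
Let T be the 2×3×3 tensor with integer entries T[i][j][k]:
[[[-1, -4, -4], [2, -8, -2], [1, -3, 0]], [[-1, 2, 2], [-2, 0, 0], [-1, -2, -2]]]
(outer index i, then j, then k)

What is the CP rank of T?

3

Lower bound: in the mode-2 unfolding of T (rows indexed by j, columns by (i,k)) the 3×3 minor on rows j ∈ {0, 1, 2}, columns (i,k) ∈ {(0,0), (0,1), (0,2)} is det [[-1, -4, -4], [2, -8, -2], [1, -3, 0]] = 6 ≠ 0, so that unfolding has rank ≥ 3 and hence rank(T) ≥ 3 (CP rank is at least every unfolding rank, though it can be larger).
Upper bound: T is a sum of 3 rank-1 terms, T = [1, -2] ⊗ [1, 1, 0] ⊗ [0, -2, -2] + [1, 0] ⊗ [0, 2, 1] ⊗ [2, -1, 2] + [1, 1] ⊗ [1, 2, 1] ⊗ [-1, -2, -2] (one valid choice — decompositions are not unique — normalised so each a, b is primitive with positive first nonzero entry; check it by expanding all entries), so rank(T) ≤ 3.
These bounds meet, so rank(T) = 3.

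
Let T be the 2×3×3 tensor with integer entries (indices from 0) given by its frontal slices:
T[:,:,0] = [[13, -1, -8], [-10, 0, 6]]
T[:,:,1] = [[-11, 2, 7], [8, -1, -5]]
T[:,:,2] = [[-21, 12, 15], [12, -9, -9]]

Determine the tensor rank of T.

Lower bound: the mode-3 unfolding of T (rows indexed by k, columns by (i,j) = (0,0), (0,1), (0,2), (1,0), (1,1), (1,2)) is [[13, -1, -8, -10, 0, 6], [-11, 2, 7, 8, -1, -5], [-21, 12, 15, 12, -9, -9]].
There the 2×2 minor on rows k ∈ {0, 1}, columns (i,j) ∈ {(0,0), (0,1)} is det [[13, -1], [-11, 2]] = 15 ≠ 0, so this unfolding has rank ≥ 2; CP rank is at least every unfolding rank, so rank(T) ≥ 2. (Unfolding ranks only ever bound the CP rank from below — rank(T) can be strictly larger than all of them — so the matching upper bound has to come from an explicit 2-term decomposition.)
Upper bound — finding two terms. Write S_k = T[:,:,k] for the frontal slices: S₀ = [[13, -1, -8], [-10, 0, 6]], S₁ = [[-11, 2, 7], [8, -1, -5]], S₂ = [[-21, 12, 15], [12, -9, -9]].
If T = a₁ ⊗ b₁ ⊗ c₁ + a₂ ⊗ b₂ ⊗ c₂ then each S_k = c₁[k]·a₁b₁ᵀ + c₂[k]·a₂b₂ᵀ. S₀ and S₁ are linearly independent, so a₁b₁ᵀ and a₂b₂ᵀ must span the same plane of matrices: they are the rank-1 matrices of the form x·S₀ + y·S₁.
The 2×2 minor of x·S₀ + y·S₁ on rows {0,1}, columns {0,1} is −10·x² + 15·xy − 5·y² = (-5)·(2·x − y)(x − y), vanishing at (x:y) = (1:2) and (1:1).
M₁ = S₀ + 2·S₁ = [[-9, 3, 6], [6, -2, -4]] = −(3, -2)(3, -1, -2)ᵀ and M₂ = S₀ + S₁ = [[2, 1, -1], [-2, -1, 1]] = (1, -1)(2, 1, -1)ᵀ, so take a₁ = (3, -2), b₁ = (3, -1, -2), a₂ = (1, -1), b₂ = (2, 1, -1).
Each slice is an integer combination of E₁ = a₁b₁ᵀ and E₂ = a₂b₂ᵀ: S₀ = E₁ + 2·E₂, S₁ = −E₁ − E₂, S₂ = −3·E₁ + 3·E₂; reading off coefficients, c₁ = (1, -1, -3) and c₂ = (2, -1, 3).
Hence T = (3, -2) ⊗ (3, -1, -2) ⊗ (1, -1, -3) + (1, -1) ⊗ (2, 1, -1) ⊗ (2, -1, 3), so rank(T) ≤ 2.
These bounds meet, so rank(T) = 2.

2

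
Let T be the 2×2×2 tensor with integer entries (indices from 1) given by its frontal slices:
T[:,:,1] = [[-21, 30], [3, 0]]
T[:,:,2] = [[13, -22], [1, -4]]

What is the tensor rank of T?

Lower bound: the mode-1 unfolding of T (rows indexed by i, columns by (j,k) = (1,1), (1,2), (2,1), (2,2)) is [[-21, 13, 30, -22], [3, 1, 0, -4]].
There the 2×2 minor on rows i ∈ {1, 2}, columns (j,k) ∈ {(1,1), (1,2)} is det [[-21, 13], [3, 1]] = -60 ≠ 0, so this unfolding has rank ≥ 2; CP rank is at least every unfolding rank, so rank(T) ≥ 2. (Flattening ranks never certify an upper bound on CP rank; for that we must actually write T with 2 rank-1 terms.)
Upper bound — finding two terms. Write S_k = T[:,:,k] for the frontal slices: S₁ = [[-21, 30], [3, 0]], S₂ = [[13, -22], [1, -4]].
If T = a₁ ⊗ b₁ ⊗ c₁ + a₂ ⊗ b₂ ⊗ c₂ then each S_k = c₁[k]·a₁b₁ᵀ + c₂[k]·a₂b₂ᵀ. S₁ and S₂ are linearly independent, so a₁b₁ᵀ and a₂b₂ᵀ must span the same plane of matrices: they are the rank-1 matrices of the form x·S₁ + y·S₂.
det(x·S₁ + y·S₂) is −90·x² + 120·xy − 30·y² = (-30)·(3·x − y)(x − y), vanishing at (x:y) = (1:3) and (1:1).
M₁ = S₁ + 3·S₂ = [[18, -36], [6, -12]] = 6·[3, 1][1, -2]ᵀ and M₂ = S₁ + S₂ = [[-8, 8], [4, -4]] = (-4)·[2, -1][1, -1]ᵀ, so take a₁ = [3, 1], b₁ = [1, -2], a₂ = [2, -1], b₂ = [1, -1].
Each slice is an integer combination of E₁ = a₁b₁ᵀ and E₂ = a₂b₂ᵀ: S₁ = −3·E₁ − 6·E₂, S₂ = 3·E₁ + 2·E₂; reading off coefficients, c₁ = [-3, 3] and c₂ = [-6, 2].
Hence T = [3, 1] ⊗ [1, -2] ⊗ [-3, 3] + [2, -1] ⊗ [1, -1] ⊗ [-6, 2], so rank(T) ≤ 2.
These bounds meet, so rank(T) = 2.

2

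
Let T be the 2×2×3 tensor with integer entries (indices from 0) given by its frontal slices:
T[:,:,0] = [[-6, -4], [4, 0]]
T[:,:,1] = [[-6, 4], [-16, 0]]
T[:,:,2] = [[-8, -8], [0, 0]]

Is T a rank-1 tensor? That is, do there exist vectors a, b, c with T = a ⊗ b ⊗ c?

The mode-3 unfolding of T (rows indexed by k, columns by (i,j) = (0,0), (0,1), (1,0), (1,1)) is [[-6, -4, 4, 0], [-6, 4, -16, 0], [-8, -8, 0, 0]].
There the 3×3 minor on rows k ∈ {0, 1, 2}, columns (i,j) ∈ {(0,0), (0,1), (1,0)} is det [[-6, -4, 4], [-6, 4, -16], [-8, -8, 0]] = 576 ≠ 0, so this unfolding has rank ≥ 3; CP rank is at least every unfolding rank, so rank(T) ≥ 3.
In particular rank(T) ≥ 3 > 1, so T is not rank-1.

No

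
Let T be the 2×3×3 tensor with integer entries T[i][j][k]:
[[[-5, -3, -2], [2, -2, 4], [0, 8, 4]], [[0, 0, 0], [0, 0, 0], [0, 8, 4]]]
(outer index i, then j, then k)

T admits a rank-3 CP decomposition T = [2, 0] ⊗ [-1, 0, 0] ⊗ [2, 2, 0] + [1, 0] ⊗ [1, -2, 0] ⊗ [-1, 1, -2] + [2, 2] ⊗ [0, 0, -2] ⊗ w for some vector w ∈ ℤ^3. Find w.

Subtract the known terms from T to get the rank-1 residual R = [2, 2] ⊗ [0, 0, -2] ⊗ w, so R[i,j,k] = a[i]·b[j]·w[k]. Pick indices with nonzero a[0]·b[2] = (2)·(-2) = -4. Only the fibre through (0,2,·) is needed: R[0,2,:] = T[0,2,:] − Σₗ aₗ[0]bₗ[2]cₗ = [0, 8, 4] − (2)·(0)·[2, 2, 0] − (1)·(0)·[-1, 1, -2] = [0, 8, 4]. Then w[k] = R[0,2,k] / -4 for each k, giving w = [0, 8, 4] / -4 = [0, -2, -1].

w = [0, -2, -1]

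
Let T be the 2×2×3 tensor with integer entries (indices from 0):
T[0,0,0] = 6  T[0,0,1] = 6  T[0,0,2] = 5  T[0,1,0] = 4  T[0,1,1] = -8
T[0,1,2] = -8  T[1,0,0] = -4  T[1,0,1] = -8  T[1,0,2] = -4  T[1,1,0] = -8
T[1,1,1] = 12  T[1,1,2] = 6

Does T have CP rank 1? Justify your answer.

No

The mode-3 unfolding of T (rows indexed by k, columns by (i,j) = (0,0), (0,1), (1,0), (1,1)) is [[6, 4, -4, -8], [6, -8, -8, 12], [5, -8, -4, 6]].
There the 3×3 minor on rows k ∈ {0, 1, 2}, columns (i,j) ∈ {(0,0), (0,1), (1,0)} is det [[6, 4, -4], [6, -8, -8], [5, -8, -4]] = -224 ≠ 0, so this unfolding has rank ≥ 3; CP rank is at least every unfolding rank, so rank(T) ≥ 3.
In particular rank(T) ≥ 3 > 1, so T is not rank-1.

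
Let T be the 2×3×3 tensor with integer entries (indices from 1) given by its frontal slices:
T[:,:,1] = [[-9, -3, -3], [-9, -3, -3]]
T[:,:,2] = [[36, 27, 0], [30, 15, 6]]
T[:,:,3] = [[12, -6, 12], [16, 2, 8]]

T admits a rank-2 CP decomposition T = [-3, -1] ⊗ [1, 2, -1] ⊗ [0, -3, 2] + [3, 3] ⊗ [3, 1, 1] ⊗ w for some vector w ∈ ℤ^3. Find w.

Subtract the known terms from T to get the rank-1 residual R = [3, 3] ⊗ [3, 1, 1] ⊗ w, so R[i,j,k] = a[i]·b[j]·w[k]. Pick indices with nonzero a[1]·b[1] = (3)·(3) = 9. Only the fibre through (1,1,·) is needed: R[1,1,:] = T[1,1,:] − Σₗ aₗ[1]bₗ[1]cₗ = [-9, 36, 12] − (-3)·(1)·[0, -3, 2] = [-9, 27, 18]. Then w[k] = R[1,1,k] / 9 for each k, giving w = [-9, 27, 18] / 9 = [-1, 3, 2].

w = [-1, 3, 2]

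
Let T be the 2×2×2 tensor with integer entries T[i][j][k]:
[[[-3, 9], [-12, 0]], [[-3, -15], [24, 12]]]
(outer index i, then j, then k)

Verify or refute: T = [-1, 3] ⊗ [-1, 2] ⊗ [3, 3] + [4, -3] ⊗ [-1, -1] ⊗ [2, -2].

Reconstruct entry (0,0,0) from the claimed factors: Σₗ aₗ[0]bₗ[0]cₗ[0] = (-1)·(-1)·(3) + (4)·(-1)·(2) = -5, but T[0,0,0] = -3. The claim is false.

No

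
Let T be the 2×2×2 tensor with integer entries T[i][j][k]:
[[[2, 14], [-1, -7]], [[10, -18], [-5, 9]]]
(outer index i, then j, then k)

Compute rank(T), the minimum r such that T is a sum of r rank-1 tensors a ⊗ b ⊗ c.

2

Lower bound: the mode-3 unfolding of T (rows indexed by k, columns by (i,j) = (0,0), (0,1), (1,0), (1,1)) is [[2, -1, 10, -5], [14, -7, -18, 9]].
There the 2×2 minor on rows k ∈ {0, 1}, columns (i,j) ∈ {(0,0), (1,0)} is det [[2, 10], [14, -18]] = -176 ≠ 0, so this unfolding has rank ≥ 2; CP rank is at least every unfolding rank, so rank(T) ≥ 2. (Unfolding ranks only ever bound the CP rank from below — rank(T) can be strictly larger than all of them — so the matching upper bound has to come from an explicit 2-term decomposition.)
Upper bound — finding two terms. Every mode-2 slice of T is a multiple of one matrix: T[:,j,:] = b[j]·M with b = [2, -1] and M = [[1, 7], [5, -9]] (rows indexed by i, columns by k). So it suffices to write M as a sum of two rank-1 matrices.
Splitting M by its rows (i = 0, 1), M = [1, 0][1, 7]ᵀ + [0, 1][5, -9]ᵀ.
Hence T = [1, 0] ⊗ [2, -1] ⊗ [1, 7] + [0, 1] ⊗ [2, -1] ⊗ [5, -9], so rank(T) ≤ 2.
These bounds meet, so rank(T) = 2.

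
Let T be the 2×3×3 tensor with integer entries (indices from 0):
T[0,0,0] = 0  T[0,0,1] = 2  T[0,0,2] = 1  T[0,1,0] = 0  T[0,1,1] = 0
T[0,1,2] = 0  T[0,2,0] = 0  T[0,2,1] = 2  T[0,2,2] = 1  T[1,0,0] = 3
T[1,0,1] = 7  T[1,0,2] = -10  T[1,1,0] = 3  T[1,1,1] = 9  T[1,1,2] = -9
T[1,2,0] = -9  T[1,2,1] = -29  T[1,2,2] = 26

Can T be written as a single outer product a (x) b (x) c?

No

The mode-1 unfolding of T (rows indexed by i, columns by (j,k) = (0,0), (0,1), (0,2), (1,0), (1,1), (1,2), (2,0), (2,1), (2,2)) is [[0, 2, 1, 0, 0, 0, 0, 2, 1], [3, 7, -10, 3, 9, -9, -9, -29, 26]].
There the 2×2 minor on rows i ∈ {0, 1}, columns (j,k) ∈ {(0,0), (0,1)} is det [[0, 2], [3, 7]] = -6 ≠ 0, so this unfolding has rank ≥ 2; CP rank is at least every unfolding rank, so rank(T) ≥ 2.
In particular rank(T) ≥ 2 > 1, so T is not rank-1.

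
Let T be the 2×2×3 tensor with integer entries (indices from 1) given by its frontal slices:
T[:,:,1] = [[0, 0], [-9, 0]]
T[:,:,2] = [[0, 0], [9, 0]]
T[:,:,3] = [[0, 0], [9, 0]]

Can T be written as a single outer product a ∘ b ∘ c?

If T = a ∘ b ∘ c then every fibre of T is a multiple of the corresponding factor, so read the factors off the fibres through the nonzero entry T[2,1,1] = -9.
The mode-1 fibre T[:,1,1] = [0, -9] gives a = [0, 1] (primitive direction); the mode-2 fibre T[2,:,1] = [-9, 0] gives b = [1, 0]; then c[k] = T[2,1,k] / (a[2]·b[1]) = [-9, 9, 9] / 1 = [-9, 9, 9].
Expanding [0, 1] ∘ [1, 0] ∘ [-9, 9, 9] reproduces all 12 entries of T, so T = [0, 1] ∘ [1, 0] ∘ [-9, 9, 9] and rank(T) ≤ 1.
Equivalently every frontal slice T[:,:,k] is c[k] times the rank-1 matrix [0, 1] ∘ [1, 0]. So T has rank 1 (it is nonzero).

Yes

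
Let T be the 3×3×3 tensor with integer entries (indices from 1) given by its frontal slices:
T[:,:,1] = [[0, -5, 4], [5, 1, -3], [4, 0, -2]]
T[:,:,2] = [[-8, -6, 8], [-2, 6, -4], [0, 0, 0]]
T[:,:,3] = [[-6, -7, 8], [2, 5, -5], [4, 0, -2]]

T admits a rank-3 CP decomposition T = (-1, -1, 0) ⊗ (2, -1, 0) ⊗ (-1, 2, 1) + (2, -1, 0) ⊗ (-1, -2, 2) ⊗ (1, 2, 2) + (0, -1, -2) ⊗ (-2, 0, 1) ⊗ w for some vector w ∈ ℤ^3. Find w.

Subtract the known terms from T to get the rank-1 residual R = (0, -1, -2) ⊗ (-2, 0, 1) ⊗ w, so R[i,j,k] = a[i]·b[j]·w[k]. Pick indices with nonzero a[2]·b[1] = (-1)·(-2) = 2. Only the fibre through (2,1,·) is needed: R[2,1,:] = T[2,1,:] − Σₗ aₗ[2]bₗ[1]cₗ = [5, -2, 2] − (-1)·(2)·(-1, 2, 1) − (-1)·(-1)·(1, 2, 2) = [2, 0, 2]. Then w[k] = R[2,1,k] / 2 for each k, giving w = [2, 0, 2] / 2 = (1, 0, 1).

w = (1, 0, 1)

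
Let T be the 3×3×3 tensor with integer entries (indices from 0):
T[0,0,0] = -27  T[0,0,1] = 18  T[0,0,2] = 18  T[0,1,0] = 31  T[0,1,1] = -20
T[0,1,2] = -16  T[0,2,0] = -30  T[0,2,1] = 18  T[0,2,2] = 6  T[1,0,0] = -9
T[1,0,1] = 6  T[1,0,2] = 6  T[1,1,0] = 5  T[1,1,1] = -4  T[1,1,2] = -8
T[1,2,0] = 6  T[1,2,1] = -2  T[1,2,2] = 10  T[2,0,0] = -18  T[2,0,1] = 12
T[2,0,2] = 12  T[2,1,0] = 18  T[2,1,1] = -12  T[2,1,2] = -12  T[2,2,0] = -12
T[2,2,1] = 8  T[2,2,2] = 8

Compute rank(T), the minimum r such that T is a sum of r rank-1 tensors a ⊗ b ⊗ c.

Lower bound: in the mode-2 unfolding of T (rows indexed by j, columns by (i,k)) the 2×2 minor on rows j ∈ {0, 1}, columns (i,k) ∈ {(0,0), (0,1)} is det [[-27, 18], [31, -20]] = -18 ≠ 0, so that unfolding has rank ≥ 2 and hence rank(T) ≥ 2 (CP rank is at least every unfolding rank, though it can be larger).
Upper bound: with S_k = T[:,:,k], the two rank-1 terms a₁b₁ᵀ, a₂b₂ᵀ are the rank-1 members of the pencil x·S₀ + y·S₁.
The 2×2 minor of x·S₀ + y·S₁ on rows {0,1}, columns {0,1} is 144·x² − 168·xy + 48·y² = 24·(3·x − 2·y)(2·x − y), vanishing at (x:y) = (2:3) and (1:2).
M₁ = 2·S₀ + 3·S₁ = [[0, 2, -6], [0, -2, 6], [0, 0, 0]] = 2·[1, -1, 0][0, 1, -3]ᵀ and M₂ = S₀ + 2·S₁ = [[9, -9, 6], [3, -3, 2], [6, -6, 4]] = [3, 1, 2][3, -3, 2]ᵀ, so take a₁ = [1, -1, 0], b₁ = [0, 1, -3], a₂ = [3, 1, 2], b₂ = [3, -3, 2].
Each slice is an integer combination of E₁ = a₁b₁ᵀ and E₂ = a₂b₂ᵀ: S₀ = 4·E₁ − 3·E₂, S₁ = −2·E₁ + 2·E₂, S₂ = 2·E₁ + 2·E₂; reading off coefficients, c₁ = [4, -2, 2] and c₂ = [-3, 2, 2].
Hence T = [1, -1, 0] ⊗ [0, 1, -3] ⊗ [4, -2, 2] + [3, 1, 2] ⊗ [3, -3, 2] ⊗ [-3, 2, 2], so rank(T) ≤ 2.
These bounds meet, so rank(T) = 2.

2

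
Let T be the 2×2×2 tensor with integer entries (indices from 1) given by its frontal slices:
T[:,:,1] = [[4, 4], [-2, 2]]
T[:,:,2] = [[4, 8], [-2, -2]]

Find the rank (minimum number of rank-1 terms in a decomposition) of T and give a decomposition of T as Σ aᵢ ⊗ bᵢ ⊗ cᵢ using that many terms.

rank(T) = 2

Lower bound: the mode-1 unfolding of T (rows indexed by i, columns by (j,k) = (1,1), (1,2), (2,1), (2,2)) is [[4, 4, 4, 8], [-2, -2, 2, -2]].
There the 2×2 minor on rows i ∈ {1, 2}, columns (j,k) ∈ {(1,1), (2,1)} is det [[4, 4], [-2, 2]] = 16 ≠ 0, so this unfolding has rank ≥ 2; CP rank is at least every unfolding rank, so rank(T) ≥ 2. (Unfolding ranks only ever bound the CP rank from below — rank(T) can be strictly larger than all of them — so the matching upper bound has to come from an explicit 2-term decomposition.)
Upper bound — finding two terms. Write S_k = T[:,:,k] for the frontal slices: S₁ = [[4, 4], [-2, 2]], S₂ = [[4, 8], [-2, -2]].
If T = a₁ ⊗ b₁ ⊗ c₁ + a₂ ⊗ b₂ ⊗ c₂ then each S_k = c₁[k]·a₁b₁ᵀ + c₂[k]·a₂b₂ᵀ. S₁ and S₂ are linearly independent, so a₁b₁ᵀ and a₂b₂ᵀ must span the same plane of matrices: they are the rank-1 matrices of the form x·S₁ + y·S₂.
det(x·S₁ + y·S₂) is 16·x² + 24·xy + 8·y² = 8·(x + y)(2·x + y), vanishing at (x:y) = (1:-1) and (1:-2).
M₁ = S₁ − S₂ = [[0, -4], [0, 4]] = (-4)·[1, -1][0, 1]ᵀ and M₂ = S₁ − 2·S₂ = [[-4, -12], [2, 6]] = (-2)·[2, -1][1, 3]ᵀ, so take a₁ = [1, -1], b₁ = [0, 1], a₂ = [2, -1], b₂ = [1, 3].
Each slice is an integer combination of E₁ = a₁b₁ᵀ and E₂ = a₂b₂ᵀ: S₁ = −8·E₁ + 2·E₂, S₂ = −4·E₁ + 2·E₂; reading off coefficients, c₁ = [-8, -4] and c₂ = [2, 2].
Hence T = [1, -1] ⊗ [0, 1] ⊗ [-8, -4] + [2, -1] ⊗ [1, 3] ⊗ [2, 2], so rank(T) ≤ 2.
These bounds meet, so rank(T) = 2.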